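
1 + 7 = 8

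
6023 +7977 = 14000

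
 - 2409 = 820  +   - 3229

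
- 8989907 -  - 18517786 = 9527879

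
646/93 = 6+88/93 = 6.95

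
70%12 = 10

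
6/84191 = 6/84191 = 0.00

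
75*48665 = 3649875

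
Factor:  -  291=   -  3^1 * 97^1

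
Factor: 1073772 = 2^2*3^2*7^1*4261^1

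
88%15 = 13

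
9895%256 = 167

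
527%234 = 59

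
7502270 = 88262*85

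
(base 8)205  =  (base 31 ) 49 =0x85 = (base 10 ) 133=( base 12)b1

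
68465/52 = 68465/52 = 1316.63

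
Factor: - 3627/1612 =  - 2^( -2)*3^2 = - 9/4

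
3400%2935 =465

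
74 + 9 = 83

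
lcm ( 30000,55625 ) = 2670000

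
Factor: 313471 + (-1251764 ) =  - 938293^1 = - 938293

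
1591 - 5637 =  -4046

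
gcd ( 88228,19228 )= 92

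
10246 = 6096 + 4150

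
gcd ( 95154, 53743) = 1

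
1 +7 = 8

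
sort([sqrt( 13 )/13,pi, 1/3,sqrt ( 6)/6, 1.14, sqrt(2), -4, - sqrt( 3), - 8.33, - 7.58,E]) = [ - 8.33, - 7.58, - 4, - sqrt(3), sqrt (13 )/13,1/3, sqrt( 6 )/6, 1.14, sqrt( 2),E, pi] 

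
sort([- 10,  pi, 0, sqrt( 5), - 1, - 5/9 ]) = [ - 10, - 1, - 5/9,0,sqrt( 5), pi] 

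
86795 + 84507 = 171302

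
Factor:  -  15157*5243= -79468151 = - 7^2 * 23^1 * 107^1*659^1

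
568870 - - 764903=1333773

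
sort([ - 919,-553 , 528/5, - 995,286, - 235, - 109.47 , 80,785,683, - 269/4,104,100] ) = [ - 995, - 919, - 553, - 235, - 109.47, -269/4, 80,  100 , 104,528/5,286,  683,785]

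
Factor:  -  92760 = -2^3 *3^1*5^1 *773^1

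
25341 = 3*8447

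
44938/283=158 + 224/283 = 158.79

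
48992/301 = 162+230/301 = 162.76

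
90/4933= 90/4933 = 0.02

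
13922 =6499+7423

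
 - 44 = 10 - 54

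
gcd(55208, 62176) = 536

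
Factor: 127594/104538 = 487/399 = 3^( - 1)*7^(-1 )*19^( - 1 )*487^1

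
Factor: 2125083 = 3^1*708361^1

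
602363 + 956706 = 1559069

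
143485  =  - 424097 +567582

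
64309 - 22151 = 42158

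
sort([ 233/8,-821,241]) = [-821,233/8,241 ]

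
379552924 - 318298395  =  61254529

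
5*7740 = 38700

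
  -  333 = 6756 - 7089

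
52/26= 2 = 2.00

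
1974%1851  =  123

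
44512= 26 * 1712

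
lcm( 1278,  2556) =2556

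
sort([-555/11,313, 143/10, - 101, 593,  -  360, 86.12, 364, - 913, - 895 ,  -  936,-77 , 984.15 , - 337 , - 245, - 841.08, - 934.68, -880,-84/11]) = [ - 936 , - 934.68, - 913,  -  895 ,  -  880, - 841.08 , - 360,-337,-245, - 101,-77, - 555/11,  -  84/11,143/10,86.12, 313 , 364,593, 984.15] 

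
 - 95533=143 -95676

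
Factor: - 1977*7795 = -15410715 = -  3^1*5^1*659^1*1559^1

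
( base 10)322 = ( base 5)2242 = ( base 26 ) CA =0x142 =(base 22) EE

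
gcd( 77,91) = 7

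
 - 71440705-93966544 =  - 165407249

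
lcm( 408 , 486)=33048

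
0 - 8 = - 8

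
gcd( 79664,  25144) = 8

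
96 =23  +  73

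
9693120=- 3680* ( - 2634 )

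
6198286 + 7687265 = 13885551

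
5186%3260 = 1926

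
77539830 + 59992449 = 137532279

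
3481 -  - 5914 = 9395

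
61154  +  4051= 65205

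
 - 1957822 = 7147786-9105608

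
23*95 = 2185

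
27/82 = 27/82 = 0.33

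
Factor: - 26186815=-5^1*157^1*33359^1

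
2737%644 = 161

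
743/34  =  743/34 = 21.85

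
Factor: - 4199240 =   -  2^3*5^1  *61^1*1721^1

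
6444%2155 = 2134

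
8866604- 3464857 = 5401747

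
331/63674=331/63674 = 0.01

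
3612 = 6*602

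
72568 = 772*94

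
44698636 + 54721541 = 99420177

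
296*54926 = 16258096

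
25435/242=105 + 25/242 = 105.10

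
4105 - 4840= - 735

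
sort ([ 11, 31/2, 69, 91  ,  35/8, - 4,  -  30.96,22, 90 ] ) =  [ - 30.96,-4, 35/8,11, 31/2, 22, 69,90, 91]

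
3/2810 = 3/2810 = 0.00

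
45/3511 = 45/3511 = 0.01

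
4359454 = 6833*638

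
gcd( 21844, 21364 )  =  4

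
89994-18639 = 71355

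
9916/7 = 9916/7=1416.57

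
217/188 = 1 +29/188=1.15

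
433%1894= 433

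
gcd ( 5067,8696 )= 1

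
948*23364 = 22149072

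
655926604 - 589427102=66499502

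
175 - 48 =127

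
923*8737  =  8064251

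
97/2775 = 97/2775 = 0.03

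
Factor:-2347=-2347^1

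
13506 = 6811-- 6695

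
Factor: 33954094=2^1*739^1*22973^1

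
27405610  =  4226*6485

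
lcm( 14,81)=1134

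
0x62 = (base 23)46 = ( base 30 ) 38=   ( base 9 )118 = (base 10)98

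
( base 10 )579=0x243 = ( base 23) 124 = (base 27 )lc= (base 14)2D5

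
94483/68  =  1389 + 31/68 = 1389.46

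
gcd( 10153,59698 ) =1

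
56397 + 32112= 88509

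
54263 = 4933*11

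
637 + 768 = 1405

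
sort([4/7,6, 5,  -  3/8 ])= [-3/8, 4/7, 5 , 6]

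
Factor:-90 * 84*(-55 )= 2^3*3^3*5^2*7^1 * 11^1 =415800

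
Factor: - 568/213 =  - 8/3= - 2^3*3^(-1) 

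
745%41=7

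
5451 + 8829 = 14280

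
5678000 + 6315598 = 11993598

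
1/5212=1/5212 =0.00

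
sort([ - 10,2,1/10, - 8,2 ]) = [ - 10, - 8,1/10,  2,2 ] 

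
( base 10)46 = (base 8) 56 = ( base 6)114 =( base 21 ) 24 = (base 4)232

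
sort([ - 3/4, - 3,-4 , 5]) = [ - 4, - 3,- 3/4,  5 ]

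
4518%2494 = 2024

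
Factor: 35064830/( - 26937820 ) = - 3506483/2693782= - 2^( - 1)*7^( - 1)*13^(-1 )*19^( - 2 )*41^( - 1)*3506483^1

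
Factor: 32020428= 2^2 * 3^1  *11^1 * 73^1*3323^1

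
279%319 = 279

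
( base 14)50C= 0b1111100000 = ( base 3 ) 1100202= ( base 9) 1322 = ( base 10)992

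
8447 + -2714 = 5733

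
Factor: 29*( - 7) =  - 7^1*29^1 = - 203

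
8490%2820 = 30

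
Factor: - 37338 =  - 2^1*3^1*7^2*127^1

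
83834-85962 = -2128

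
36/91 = 36/91 = 0.40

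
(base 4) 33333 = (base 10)1023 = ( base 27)1AO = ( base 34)u3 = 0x3ff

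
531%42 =27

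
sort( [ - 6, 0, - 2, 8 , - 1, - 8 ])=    [ - 8,-6,-2,-1, 0,8]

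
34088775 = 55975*609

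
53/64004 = 53/64004 = 0.00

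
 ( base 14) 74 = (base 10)102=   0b1100110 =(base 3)10210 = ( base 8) 146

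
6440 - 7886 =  -1446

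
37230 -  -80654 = 117884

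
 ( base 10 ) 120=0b1111000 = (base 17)71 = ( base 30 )40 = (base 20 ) 60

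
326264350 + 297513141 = 623777491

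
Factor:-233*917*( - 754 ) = 161100394 = 2^1* 7^1*13^1*29^1*131^1 * 233^1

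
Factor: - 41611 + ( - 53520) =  - 95131 = - 95131^1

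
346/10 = 173/5 = 34.60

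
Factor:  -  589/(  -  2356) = 2^( - 2) = 1/4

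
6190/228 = 3095/114 = 27.15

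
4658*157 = 731306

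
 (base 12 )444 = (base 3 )212021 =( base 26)o4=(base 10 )628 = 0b1001110100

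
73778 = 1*73778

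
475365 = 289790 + 185575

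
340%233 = 107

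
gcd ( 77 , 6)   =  1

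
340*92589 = 31480260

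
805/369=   805/369 = 2.18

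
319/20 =15+19/20 = 15.95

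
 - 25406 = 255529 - 280935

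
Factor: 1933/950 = 2^( - 1)*5^(  -  2 )*19^( - 1)*1933^1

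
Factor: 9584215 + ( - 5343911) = 4240304 = 2^4*31^1 *83^1 * 103^1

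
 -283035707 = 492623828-775659535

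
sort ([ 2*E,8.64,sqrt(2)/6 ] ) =[ sqrt (2)/6, 2*E, 8.64] 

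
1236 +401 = 1637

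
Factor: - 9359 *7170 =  - 2^1 *3^1 * 5^1 * 7^2 * 191^1*239^1 = - 67104030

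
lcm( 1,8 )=8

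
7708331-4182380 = 3525951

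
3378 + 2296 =5674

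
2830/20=141  +  1/2  =  141.50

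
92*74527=6856484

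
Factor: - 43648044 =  - 2^2 * 3^1*  11^1*17^1 * 53^1 * 367^1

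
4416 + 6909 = 11325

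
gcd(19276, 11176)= 4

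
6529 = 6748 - 219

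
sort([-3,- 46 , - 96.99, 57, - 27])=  [ - 96.99, -46, - 27, - 3 , 57 ] 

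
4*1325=5300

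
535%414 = 121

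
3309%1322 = 665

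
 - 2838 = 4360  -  7198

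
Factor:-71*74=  - 5254 = -2^1* 37^1*71^1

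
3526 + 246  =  3772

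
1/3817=1/3817 = 0.00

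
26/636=13/318 = 0.04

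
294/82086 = 49/13681= 0.00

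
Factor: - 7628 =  - 2^2*1907^1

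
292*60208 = 17580736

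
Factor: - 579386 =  - 2^1*19^1*79^1*193^1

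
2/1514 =1/757= 0.00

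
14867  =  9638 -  - 5229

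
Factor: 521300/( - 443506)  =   -2^1*5^2*7^( - 1)*13^1* 79^( - 1 )=- 650/553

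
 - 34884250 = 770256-35654506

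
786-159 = 627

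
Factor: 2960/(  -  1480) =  - 2^1 = - 2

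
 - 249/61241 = - 1 + 60992/61241 = -0.00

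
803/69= 803/69 = 11.64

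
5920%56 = 40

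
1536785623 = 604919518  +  931866105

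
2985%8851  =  2985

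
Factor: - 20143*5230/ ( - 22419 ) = 105347890/22419= 2^1 *3^( - 2)*5^1*47^(- 1 )* 53^( - 1) * 523^1*20143^1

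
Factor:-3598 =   -  2^1*7^1*257^1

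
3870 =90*43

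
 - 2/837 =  - 1+ 835/837=- 0.00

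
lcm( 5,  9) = 45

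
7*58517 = 409619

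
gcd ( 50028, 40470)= 6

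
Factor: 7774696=2^3*463^1 * 2099^1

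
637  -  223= 414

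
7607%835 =92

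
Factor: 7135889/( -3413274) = -2^ (-1) * 3^(-1)*19^ (-1 ) * 79^ ( - 1) * 379^( - 1 )*7135889^1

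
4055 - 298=3757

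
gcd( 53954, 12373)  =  1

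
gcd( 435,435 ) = 435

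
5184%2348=488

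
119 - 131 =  - 12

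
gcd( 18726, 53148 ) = 6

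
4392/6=732 = 732.00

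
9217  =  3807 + 5410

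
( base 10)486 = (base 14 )26A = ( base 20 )146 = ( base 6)2130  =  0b111100110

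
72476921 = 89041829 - 16564908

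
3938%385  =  88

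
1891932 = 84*22523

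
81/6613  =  81/6613 = 0.01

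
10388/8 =1298 + 1/2 = 1298.50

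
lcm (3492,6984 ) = 6984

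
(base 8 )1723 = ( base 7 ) 2566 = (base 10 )979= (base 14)4DD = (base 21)24D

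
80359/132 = 608 + 103/132 = 608.78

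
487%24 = 7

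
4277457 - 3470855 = 806602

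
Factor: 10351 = 11^1*941^1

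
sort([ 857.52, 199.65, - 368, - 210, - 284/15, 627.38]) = [ - 368, - 210, - 284/15,  199.65,627.38,857.52]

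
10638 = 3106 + 7532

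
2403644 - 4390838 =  - 1987194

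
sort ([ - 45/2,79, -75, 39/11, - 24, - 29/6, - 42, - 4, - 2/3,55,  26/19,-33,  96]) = [ - 75, - 42, - 33  , - 24,-45/2, - 29/6 , -4, - 2/3,26/19,39/11,55,79, 96]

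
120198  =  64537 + 55661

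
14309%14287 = 22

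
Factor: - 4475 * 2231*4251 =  - 3^1*5^2*13^1 * 23^1*97^1*109^1*179^1 = -42440814975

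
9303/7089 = 3101/2363 =1.31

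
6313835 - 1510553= 4803282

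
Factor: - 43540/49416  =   - 10885/12354 = -2^( - 1 )*3^( - 1) * 5^1 * 7^1*29^(-1) *71^( - 1 )*311^1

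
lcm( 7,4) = 28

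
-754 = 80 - 834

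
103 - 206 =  - 103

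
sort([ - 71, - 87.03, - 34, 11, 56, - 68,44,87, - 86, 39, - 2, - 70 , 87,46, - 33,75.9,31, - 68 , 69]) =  [ - 87.03, - 86,-71, - 70, -68, - 68,-34, - 33  , - 2, 11, 31,39, 44,46,56,69, 75.9,87,87 ]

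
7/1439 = 7/1439= 0.00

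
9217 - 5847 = 3370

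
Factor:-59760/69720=-2^1 * 3^1*7^( - 1) = -6/7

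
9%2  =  1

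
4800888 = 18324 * 262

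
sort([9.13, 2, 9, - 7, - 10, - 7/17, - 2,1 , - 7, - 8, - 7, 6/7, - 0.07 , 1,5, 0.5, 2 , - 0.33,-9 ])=[ - 10, - 9, - 8, - 7, - 7, - 7,-2, - 7/17,  -  0.33, - 0.07, 0.5, 6/7,1, 1 , 2,2, 5,9, 9.13 ] 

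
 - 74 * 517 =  - 38258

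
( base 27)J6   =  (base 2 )1000000111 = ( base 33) fo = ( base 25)KJ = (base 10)519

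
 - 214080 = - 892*240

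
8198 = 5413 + 2785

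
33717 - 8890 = 24827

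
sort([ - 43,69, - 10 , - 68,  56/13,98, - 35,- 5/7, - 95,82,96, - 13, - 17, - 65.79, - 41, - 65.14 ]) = [  -  95, - 68, - 65.79, - 65.14, - 43, - 41, - 35, - 17, - 13, - 10, - 5/7,56/13, 69,82,96, 98] 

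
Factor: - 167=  - 167^1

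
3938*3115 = 12266870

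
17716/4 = 4429 = 4429.00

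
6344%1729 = 1157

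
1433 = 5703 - 4270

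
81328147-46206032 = 35122115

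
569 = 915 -346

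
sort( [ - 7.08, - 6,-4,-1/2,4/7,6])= [-7.08,-6, - 4, - 1/2,4/7,6 ]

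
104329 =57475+46854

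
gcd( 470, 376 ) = 94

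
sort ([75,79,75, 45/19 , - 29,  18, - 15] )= [ - 29, - 15, 45/19, 18,75, 75, 79] 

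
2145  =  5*429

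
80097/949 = 80097/949=84.40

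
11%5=1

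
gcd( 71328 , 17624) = 8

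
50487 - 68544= - 18057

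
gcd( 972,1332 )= 36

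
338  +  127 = 465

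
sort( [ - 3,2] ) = [ - 3, 2] 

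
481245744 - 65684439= 415561305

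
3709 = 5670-1961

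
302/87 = 3 + 41/87 = 3.47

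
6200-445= 5755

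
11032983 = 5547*1989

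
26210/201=130+ 80/201 = 130.40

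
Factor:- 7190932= -2^2*7^1*17^1*15107^1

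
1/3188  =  1/3188 = 0.00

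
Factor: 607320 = 2^3*3^2*5^1*7^1*241^1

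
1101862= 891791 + 210071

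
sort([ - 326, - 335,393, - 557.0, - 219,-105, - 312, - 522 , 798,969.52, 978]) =[ - 557.0,  -  522, - 335, - 326, - 312, - 219 , - 105,393, 798,969.52,978 ] 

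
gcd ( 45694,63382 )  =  1474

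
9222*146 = 1346412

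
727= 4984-4257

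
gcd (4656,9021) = 291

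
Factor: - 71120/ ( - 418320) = 3^( - 2)*83^ ( - 1)*127^1 = 127/747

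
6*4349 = 26094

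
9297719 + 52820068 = 62117787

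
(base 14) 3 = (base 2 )11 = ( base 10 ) 3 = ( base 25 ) 3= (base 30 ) 3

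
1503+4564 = 6067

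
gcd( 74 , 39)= 1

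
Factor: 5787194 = 2^1 * 7^2*59053^1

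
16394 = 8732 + 7662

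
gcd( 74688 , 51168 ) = 96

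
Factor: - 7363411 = -11^1*669401^1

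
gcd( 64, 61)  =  1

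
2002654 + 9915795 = 11918449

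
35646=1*35646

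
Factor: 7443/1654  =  2^( - 1) * 3^2 = 9/2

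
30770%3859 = 3757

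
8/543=8/543 = 0.01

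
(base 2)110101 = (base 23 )27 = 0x35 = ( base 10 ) 53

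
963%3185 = 963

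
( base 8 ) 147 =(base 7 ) 205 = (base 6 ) 251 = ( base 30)3d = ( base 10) 103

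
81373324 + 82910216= 164283540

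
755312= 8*94414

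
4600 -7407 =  - 2807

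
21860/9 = 21860/9= 2428.89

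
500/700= 5/7=0.71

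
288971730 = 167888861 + 121082869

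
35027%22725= 12302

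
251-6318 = -6067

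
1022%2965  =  1022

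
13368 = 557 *24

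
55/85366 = 55/85366 = 0.00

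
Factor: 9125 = 5^3*73^1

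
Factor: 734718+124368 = 2^1*3^4*5303^1 = 859086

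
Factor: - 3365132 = - 2^2*841283^1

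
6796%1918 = 1042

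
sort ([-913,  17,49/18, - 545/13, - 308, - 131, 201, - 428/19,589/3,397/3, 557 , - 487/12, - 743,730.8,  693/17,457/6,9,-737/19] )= [ - 913, - 743, - 308, - 131, - 545/13, - 487/12, - 737/19, - 428/19,49/18,9,17,693/17,457/6, 397/3,589/3, 201,557,730.8 ]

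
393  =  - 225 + 618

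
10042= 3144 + 6898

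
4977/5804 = 4977/5804 = 0.86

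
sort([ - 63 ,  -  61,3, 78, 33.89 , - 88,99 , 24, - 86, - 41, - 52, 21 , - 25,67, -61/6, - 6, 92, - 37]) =[ - 88, - 86, - 63, - 61,- 52,  -  41,  -  37, -25, - 61/6, - 6, 3,21 , 24, 33.89, 67,78, 92, 99]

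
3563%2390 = 1173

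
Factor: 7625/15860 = 2^( - 2)*5^2*13^(-1)= 25/52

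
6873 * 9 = 61857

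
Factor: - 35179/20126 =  - 2^( - 1) * 29^( -1 )*127^1*277^1*347^( - 1)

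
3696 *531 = 1962576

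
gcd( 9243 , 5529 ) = 3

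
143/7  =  20 + 3/7  =  20.43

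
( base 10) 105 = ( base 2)1101001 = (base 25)45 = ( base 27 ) 3o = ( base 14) 77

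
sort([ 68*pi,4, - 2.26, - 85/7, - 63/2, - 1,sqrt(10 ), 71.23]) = [ - 63/2 , - 85/7  , - 2.26,-1,sqrt(10 ), 4 , 71.23, 68*pi] 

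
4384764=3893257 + 491507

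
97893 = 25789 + 72104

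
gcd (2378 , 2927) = 1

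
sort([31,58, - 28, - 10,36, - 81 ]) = [ - 81, - 28,- 10,31,36, 58]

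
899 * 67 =60233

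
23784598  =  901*26398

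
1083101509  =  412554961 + 670546548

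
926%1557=926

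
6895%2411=2073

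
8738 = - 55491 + 64229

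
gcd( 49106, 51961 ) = 571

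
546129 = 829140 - 283011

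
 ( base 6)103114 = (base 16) 2116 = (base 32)88M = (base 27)BGJ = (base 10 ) 8470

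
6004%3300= 2704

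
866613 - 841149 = 25464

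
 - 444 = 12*( - 37 )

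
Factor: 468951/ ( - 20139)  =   - 163/7 = - 7^( - 1)*163^1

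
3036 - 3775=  - 739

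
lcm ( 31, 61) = 1891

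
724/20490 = 362/10245 = 0.04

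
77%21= 14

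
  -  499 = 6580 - 7079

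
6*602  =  3612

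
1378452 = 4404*313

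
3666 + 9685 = 13351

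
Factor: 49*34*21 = 2^1*3^1*7^3 *17^1 = 34986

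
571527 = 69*8283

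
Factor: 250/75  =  2^1 *3^( - 1)*5^1 = 10/3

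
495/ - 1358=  - 1 + 863/1358 = - 0.36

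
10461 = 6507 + 3954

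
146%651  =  146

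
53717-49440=4277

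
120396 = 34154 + 86242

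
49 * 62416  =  3058384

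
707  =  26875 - 26168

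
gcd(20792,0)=20792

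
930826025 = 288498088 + 642327937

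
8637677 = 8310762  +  326915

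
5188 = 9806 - 4618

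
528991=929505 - 400514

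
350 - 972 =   -  622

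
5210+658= 5868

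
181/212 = 181/212=0.85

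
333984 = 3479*96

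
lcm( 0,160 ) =0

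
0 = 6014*0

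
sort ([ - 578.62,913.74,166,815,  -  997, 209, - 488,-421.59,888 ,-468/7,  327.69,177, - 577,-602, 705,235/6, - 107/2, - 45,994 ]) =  [ - 997,-602,-578.62, - 577,-488 ,  -  421.59, - 468/7,  -  107/2, -45, 235/6, 166,177 , 209, 327.69  ,  705,815,888,913.74, 994 ]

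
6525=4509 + 2016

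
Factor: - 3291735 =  - 3^1 * 5^1*31^1*7079^1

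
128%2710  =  128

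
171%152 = 19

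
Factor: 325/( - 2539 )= - 5^2*13^1*2539^( - 1 ) 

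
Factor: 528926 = 2^1 * 264463^1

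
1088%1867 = 1088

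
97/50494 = 97/50494= 0.00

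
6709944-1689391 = 5020553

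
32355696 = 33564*964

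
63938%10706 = 10408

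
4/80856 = 1/20214=0.00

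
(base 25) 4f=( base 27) 47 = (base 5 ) 430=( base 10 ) 115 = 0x73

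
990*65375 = 64721250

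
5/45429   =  5/45429 = 0.00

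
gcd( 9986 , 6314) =2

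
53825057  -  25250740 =28574317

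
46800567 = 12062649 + 34737918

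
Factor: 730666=2^1*365333^1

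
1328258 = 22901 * 58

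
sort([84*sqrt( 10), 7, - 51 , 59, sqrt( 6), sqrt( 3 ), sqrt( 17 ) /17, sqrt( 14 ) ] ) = [ -51, sqrt(17)/17,sqrt(3), sqrt( 6), sqrt (14) , 7, 59,84*sqrt( 10 )]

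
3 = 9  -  6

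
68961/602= 114+333/602 = 114.55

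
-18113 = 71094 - 89207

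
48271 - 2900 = 45371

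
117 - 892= - 775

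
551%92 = 91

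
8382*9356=78421992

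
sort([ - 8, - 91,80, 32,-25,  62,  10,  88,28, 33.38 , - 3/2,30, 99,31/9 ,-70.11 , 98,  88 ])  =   [ - 91, - 70.11,-25, - 8, - 3/2, 31/9,10 , 28, 30, 32 , 33.38, 62  ,  80, 88, 88,98, 99 ]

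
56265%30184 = 26081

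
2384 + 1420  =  3804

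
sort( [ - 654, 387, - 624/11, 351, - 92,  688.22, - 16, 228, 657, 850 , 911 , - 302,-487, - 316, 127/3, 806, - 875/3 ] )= [ - 654, - 487, - 316, - 302, - 875/3, - 92, - 624/11 , - 16, 127/3,228, 351,387, 657, 688.22, 806,850,  911 ]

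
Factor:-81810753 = -3^1*27270251^1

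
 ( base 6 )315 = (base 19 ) 65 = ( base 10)119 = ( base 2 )1110111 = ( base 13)92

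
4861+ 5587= 10448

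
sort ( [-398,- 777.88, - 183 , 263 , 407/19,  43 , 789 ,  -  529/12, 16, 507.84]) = [-777.88 ,-398,-183,-529/12,16,407/19, 43, 263, 507.84,  789]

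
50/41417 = 50/41417 = 0.00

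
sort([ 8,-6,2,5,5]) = [ - 6, 2, 5 , 5,8 ] 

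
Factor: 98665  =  5^1*7^1* 2819^1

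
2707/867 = 3 + 106/867= 3.12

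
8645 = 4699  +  3946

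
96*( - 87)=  - 8352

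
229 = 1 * 229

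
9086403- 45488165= - 36401762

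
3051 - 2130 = 921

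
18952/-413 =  - 18952/413  =  -45.89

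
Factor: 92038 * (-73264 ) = -6743072032 = - 2^5*17^1*19^1*241^1*2707^1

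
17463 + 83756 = 101219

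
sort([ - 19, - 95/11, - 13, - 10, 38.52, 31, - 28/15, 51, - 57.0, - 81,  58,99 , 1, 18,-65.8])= [ -81, - 65.8,  -  57.0, - 19, - 13, - 10, - 95/11,-28/15, 1,18,  31, 38.52,  51, 58, 99]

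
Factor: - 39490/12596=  - 19745/6298 = - 2^(-1) * 5^1*11^1*47^ ( - 1) * 67^( - 1)*359^1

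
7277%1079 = 803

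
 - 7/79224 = -7/79224 = -0.00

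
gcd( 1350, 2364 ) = 6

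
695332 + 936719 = 1632051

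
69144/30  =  11524/5 = 2304.80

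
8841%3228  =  2385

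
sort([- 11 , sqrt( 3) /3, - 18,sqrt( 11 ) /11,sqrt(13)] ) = [ - 18, - 11  ,  sqrt( 11 )/11, sqrt(3) /3,sqrt (13)]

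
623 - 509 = 114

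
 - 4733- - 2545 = -2188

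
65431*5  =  327155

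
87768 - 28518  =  59250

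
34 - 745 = -711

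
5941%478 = 205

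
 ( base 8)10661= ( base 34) 3v7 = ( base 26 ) 6i5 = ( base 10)4529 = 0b1000110110001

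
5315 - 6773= - 1458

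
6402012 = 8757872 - 2355860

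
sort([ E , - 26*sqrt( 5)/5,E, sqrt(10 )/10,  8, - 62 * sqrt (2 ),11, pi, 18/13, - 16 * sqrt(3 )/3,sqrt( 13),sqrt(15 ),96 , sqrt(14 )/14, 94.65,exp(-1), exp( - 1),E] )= [ - 62*sqrt (2 ),-26*sqrt(5) /5, - 16*sqrt( 3 )/3, sqrt( 14 )/14 , sqrt(10 )/10,exp( - 1),  exp( - 1)  ,  18/13,E , E,E , pi,sqrt( 13),sqrt( 15) , 8,11, 94.65,  96]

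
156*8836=1378416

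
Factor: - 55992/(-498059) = 2^3*3^1 *47^ ( - 1 )*2333^1*10597^( - 1 ) 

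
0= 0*84406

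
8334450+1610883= 9945333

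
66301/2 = 33150  +  1/2 = 33150.50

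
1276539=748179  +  528360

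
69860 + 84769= 154629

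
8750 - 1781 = 6969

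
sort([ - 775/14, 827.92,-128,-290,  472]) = [ - 290, - 128,-775/14, 472, 827.92 ]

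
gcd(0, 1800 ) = 1800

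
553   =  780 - 227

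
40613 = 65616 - 25003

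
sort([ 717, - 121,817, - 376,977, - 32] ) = [-376, - 121, - 32, 717, 817, 977 ] 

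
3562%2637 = 925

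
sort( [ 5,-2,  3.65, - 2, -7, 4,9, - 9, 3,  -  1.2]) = [ - 9, - 7,  -  2,  -  2,-1.2, 3,  3.65,4, 5,9 ]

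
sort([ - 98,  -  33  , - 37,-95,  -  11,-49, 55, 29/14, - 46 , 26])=[ - 98,-95 , - 49, - 46, - 37, - 33, - 11, 29/14, 26, 55]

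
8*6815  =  54520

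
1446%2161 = 1446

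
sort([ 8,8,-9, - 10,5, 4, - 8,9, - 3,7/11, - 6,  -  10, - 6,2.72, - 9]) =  [ - 10,-10, - 9, - 9, - 8, - 6, - 6, - 3,7/11,2.72 , 4,5,8,8,9]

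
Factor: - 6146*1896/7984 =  - 3^1 * 7^1 *79^1*439^1*499^( - 1) =- 728301/499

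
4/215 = 4/215 =0.02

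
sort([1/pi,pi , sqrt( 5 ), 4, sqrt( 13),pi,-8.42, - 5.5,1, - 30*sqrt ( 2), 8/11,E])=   [ - 30*sqrt( 2 ), - 8.42, - 5.5, 1/pi,  8/11,1, sqrt( 5),E,pi,pi,sqrt( 13),  4 ]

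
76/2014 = 2/53 = 0.04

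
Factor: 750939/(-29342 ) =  - 2^(  -  1)*3^1*7^1*17^( - 1)*863^ ( - 1 )*35759^1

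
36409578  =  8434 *4317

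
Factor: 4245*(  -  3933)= -3^3 * 5^1*19^1*23^1 * 283^1 = -16695585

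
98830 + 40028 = 138858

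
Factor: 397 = 397^1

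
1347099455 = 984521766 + 362577689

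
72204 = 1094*66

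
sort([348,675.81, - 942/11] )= [-942/11,348, 675.81 ]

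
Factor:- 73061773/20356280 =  - 2^(-3) * 5^(-1)*7^(-1 ) * 43^1*72701^ (-1)  *  1699111^1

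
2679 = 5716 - 3037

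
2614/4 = 1307/2=653.50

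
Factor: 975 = 3^1 *5^2*13^1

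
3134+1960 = 5094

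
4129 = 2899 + 1230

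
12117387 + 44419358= 56536745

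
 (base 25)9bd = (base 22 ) c4h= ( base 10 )5913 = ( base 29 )70q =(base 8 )13431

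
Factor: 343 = 7^3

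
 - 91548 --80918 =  - 10630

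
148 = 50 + 98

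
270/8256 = 45/1376 = 0.03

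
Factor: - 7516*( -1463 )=2^2*7^1*11^1*19^1*1879^1  =  10995908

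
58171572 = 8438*6894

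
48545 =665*73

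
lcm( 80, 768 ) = 3840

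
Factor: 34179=3^1*11393^1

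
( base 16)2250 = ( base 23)gdl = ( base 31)94B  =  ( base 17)1D6C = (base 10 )8784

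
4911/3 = 1637 = 1637.00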